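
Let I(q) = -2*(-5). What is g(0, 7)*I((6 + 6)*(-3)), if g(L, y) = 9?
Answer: 90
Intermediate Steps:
I(q) = 10
g(0, 7)*I((6 + 6)*(-3)) = 9*10 = 90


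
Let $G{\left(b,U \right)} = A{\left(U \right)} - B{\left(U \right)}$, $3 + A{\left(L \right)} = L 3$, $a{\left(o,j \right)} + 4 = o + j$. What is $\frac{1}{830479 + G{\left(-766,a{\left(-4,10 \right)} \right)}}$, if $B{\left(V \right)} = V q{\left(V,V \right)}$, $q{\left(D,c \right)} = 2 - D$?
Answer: $\frac{1}{830482} \approx 1.2041 \cdot 10^{-6}$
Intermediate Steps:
$a{\left(o,j \right)} = -4 + j + o$ ($a{\left(o,j \right)} = -4 + \left(o + j\right) = -4 + \left(j + o\right) = -4 + j + o$)
$A{\left(L \right)} = -3 + 3 L$ ($A{\left(L \right)} = -3 + L 3 = -3 + 3 L$)
$B{\left(V \right)} = V \left(2 - V\right)$
$G{\left(b,U \right)} = -3 + 3 U - U \left(2 - U\right)$ ($G{\left(b,U \right)} = \left(-3 + 3 U\right) - U \left(2 - U\right) = -3 + 3 U - U \left(2 - U\right)$)
$\frac{1}{830479 + G{\left(-766,a{\left(-4,10 \right)} \right)}} = \frac{1}{830479 - \left(1 - \left(-4 + 10 - 4\right)^{2}\right)} = \frac{1}{830479 + \left(-3 + 2 + 2^{2}\right)} = \frac{1}{830479 + \left(-3 + 2 + 4\right)} = \frac{1}{830479 + 3} = \frac{1}{830482}$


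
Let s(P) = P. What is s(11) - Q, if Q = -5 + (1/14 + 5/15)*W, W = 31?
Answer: 145/42 ≈ 3.4524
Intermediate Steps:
Q = 317/42 (Q = -5 + (1/14 + 5/15)*31 = -5 + (1*(1/14) + 5*(1/15))*31 = -5 + (1/14 + ⅓)*31 = -5 + (17/42)*31 = -5 + 527/42 = 317/42 ≈ 7.5476)
s(11) - Q = 11 - 1*317/42 = 11 - 317/42 = 145/42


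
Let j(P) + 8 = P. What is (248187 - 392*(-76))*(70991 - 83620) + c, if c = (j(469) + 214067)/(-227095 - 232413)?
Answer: -403286827613339/114877 ≈ -3.5106e+9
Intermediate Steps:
j(P) = -8 + P
c = -53632/114877 (c = ((-8 + 469) + 214067)/(-227095 - 232413) = (461 + 214067)/(-459508) = 214528*(-1/459508) = -53632/114877 ≈ -0.46686)
(248187 - 392*(-76))*(70991 - 83620) + c = (248187 - 392*(-76))*(70991 - 83620) - 53632/114877 = (248187 + 29792)*(-12629) - 53632/114877 = 277979*(-12629) - 53632/114877 = -3510596791 - 53632/114877 = -403286827613339/114877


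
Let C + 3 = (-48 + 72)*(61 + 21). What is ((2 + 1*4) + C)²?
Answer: 3884841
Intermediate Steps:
C = 1965 (C = -3 + (-48 + 72)*(61 + 21) = -3 + 24*82 = -3 + 1968 = 1965)
((2 + 1*4) + C)² = ((2 + 1*4) + 1965)² = ((2 + 4) + 1965)² = (6 + 1965)² = 1971² = 3884841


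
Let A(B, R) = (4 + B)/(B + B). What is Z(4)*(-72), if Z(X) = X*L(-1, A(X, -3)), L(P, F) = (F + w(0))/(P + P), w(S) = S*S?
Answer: 144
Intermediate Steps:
w(S) = S²
A(B, R) = (4 + B)/(2*B) (A(B, R) = (4 + B)/((2*B)) = (4 + B)*(1/(2*B)) = (4 + B)/(2*B))
L(P, F) = F/(2*P) (L(P, F) = (F + 0²)/(P + P) = (F + 0)/((2*P)) = F*(1/(2*P)) = F/(2*P))
Z(X) = -1 - X/4 (Z(X) = X*((½)*((4 + X)/(2*X))/(-1)) = X*((½)*((4 + X)/(2*X))*(-1)) = X*(-(4 + X)/(4*X)) = -1 - X/4)
Z(4)*(-72) = (-1 - ¼*4)*(-72) = (-1 - 1)*(-72) = -2*(-72) = 144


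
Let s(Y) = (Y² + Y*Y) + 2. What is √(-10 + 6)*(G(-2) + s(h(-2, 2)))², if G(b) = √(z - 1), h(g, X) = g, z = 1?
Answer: 200*I ≈ 200.0*I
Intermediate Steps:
s(Y) = 2 + 2*Y² (s(Y) = (Y² + Y²) + 2 = 2*Y² + 2 = 2 + 2*Y²)
G(b) = 0 (G(b) = √(1 - 1) = √0 = 0)
√(-10 + 6)*(G(-2) + s(h(-2, 2)))² = √(-10 + 6)*(0 + (2 + 2*(-2)²))² = √(-4)*(0 + (2 + 2*4))² = (2*I)*(0 + (2 + 8))² = (2*I)*(0 + 10)² = (2*I)*10² = (2*I)*100 = 200*I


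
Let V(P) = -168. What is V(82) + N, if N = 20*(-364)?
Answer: -7448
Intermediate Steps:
N = -7280
V(82) + N = -168 - 7280 = -7448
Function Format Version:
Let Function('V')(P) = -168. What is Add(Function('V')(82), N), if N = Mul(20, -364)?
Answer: -7448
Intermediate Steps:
N = -7280
Add(Function('V')(82), N) = Add(-168, -7280) = -7448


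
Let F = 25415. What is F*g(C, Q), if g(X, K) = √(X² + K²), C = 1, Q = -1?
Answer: 25415*√2 ≈ 35942.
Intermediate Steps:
g(X, K) = √(K² + X²)
F*g(C, Q) = 25415*√((-1)² + 1²) = 25415*√(1 + 1) = 25415*√2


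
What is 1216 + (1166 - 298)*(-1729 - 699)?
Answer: -2106288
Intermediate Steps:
1216 + (1166 - 298)*(-1729 - 699) = 1216 + 868*(-2428) = 1216 - 2107504 = -2106288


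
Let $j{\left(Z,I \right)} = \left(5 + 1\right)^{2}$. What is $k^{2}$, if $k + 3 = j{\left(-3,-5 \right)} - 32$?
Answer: $1$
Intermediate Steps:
$j{\left(Z,I \right)} = 36$ ($j{\left(Z,I \right)} = 6^{2} = 36$)
$k = 1$ ($k = -3 + \left(36 - 32\right) = -3 + 4 = 1$)
$k^{2} = 1^{2} = 1$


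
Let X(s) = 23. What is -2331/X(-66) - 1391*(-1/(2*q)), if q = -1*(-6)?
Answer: 4021/276 ≈ 14.569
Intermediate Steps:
q = 6
-2331/X(-66) - 1391*(-1/(2*q)) = -2331/23 - 1391/((-2*6)) = -2331*1/23 - 1391/(-12) = -2331/23 - 1391*(-1/12) = -2331/23 + 1391/12 = 4021/276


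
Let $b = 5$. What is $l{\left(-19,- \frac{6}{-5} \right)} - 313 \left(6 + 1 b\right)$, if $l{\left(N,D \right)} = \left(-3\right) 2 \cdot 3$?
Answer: $-3461$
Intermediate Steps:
$l{\left(N,D \right)} = -18$ ($l{\left(N,D \right)} = \left(-6\right) 3 = -18$)
$l{\left(-19,- \frac{6}{-5} \right)} - 313 \left(6 + 1 b\right) = -18 - 313 \left(6 + 1 \cdot 5\right) = -18 - 313 \left(6 + 5\right) = -18 - 3443 = -3461$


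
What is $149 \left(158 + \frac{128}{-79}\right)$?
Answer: $\frac{1840746}{79} \approx 23301.0$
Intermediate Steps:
$149 \left(158 + \frac{128}{-79}\right) = 149 \left(158 + 128 \left(- \frac{1}{79}\right)\right) = 149 \left(158 - \frac{128}{79}\right) = 149 \cdot \frac{12354}{79} = \frac{1840746}{79}$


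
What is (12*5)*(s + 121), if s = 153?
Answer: 16440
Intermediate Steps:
(12*5)*(s + 121) = (12*5)*(153 + 121) = 60*274 = 16440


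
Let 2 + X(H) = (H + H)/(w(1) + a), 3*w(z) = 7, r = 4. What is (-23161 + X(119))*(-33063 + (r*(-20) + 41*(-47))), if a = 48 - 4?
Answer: 112888331010/139 ≈ 8.1215e+8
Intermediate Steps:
a = 44
w(z) = 7/3 (w(z) = (1/3)*7 = 7/3)
X(H) = -2 + 6*H/139 (X(H) = -2 + (H + H)/(7/3 + 44) = -2 + (2*H)/(139/3) = -2 + (2*H)*(3/139) = -2 + 6*H/139)
(-23161 + X(119))*(-33063 + (r*(-20) + 41*(-47))) = (-23161 + (-2 + (6/139)*119))*(-33063 + (4*(-20) + 41*(-47))) = (-23161 + (-2 + 714/139))*(-33063 + (-80 - 1927)) = (-23161 + 436/139)*(-33063 - 2007) = -3218943/139*(-35070) = 112888331010/139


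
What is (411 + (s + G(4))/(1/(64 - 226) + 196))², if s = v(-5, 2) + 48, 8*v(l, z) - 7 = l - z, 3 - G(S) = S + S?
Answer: 170475508617129/1008126001 ≈ 1.6910e+5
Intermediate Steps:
G(S) = 3 - 2*S (G(S) = 3 - (S + S) = 3 - 2*S)
v(l, z) = 7/8 - z/8 + l/8 (v(l, z) = 7/8 + (l - z)/8 = 7/8 + (-z/8 + l/8) = 7/8 - z/8 + l/8)
s = 48 (s = (7/8 - ⅛*2 + (⅛)*(-5)) + 48 = (7/8 - ¼ - 5/8) + 48 = 0 + 48 = 48)
(411 + (s + G(4))/(1/(64 - 226) + 196))² = (411 + (48 + (3 - 2*4))/(1/(64 - 226) + 196))² = (411 + (48 + (3 - 8))/(1/(-162) + 196))² = (411 + (48 - 5)/(-1/162 + 196))² = (411 + 43/(31751/162))² = (411 + 43*(162/31751))² = (411 + 6966/31751)² = (13056627/31751)² = 170475508617129/1008126001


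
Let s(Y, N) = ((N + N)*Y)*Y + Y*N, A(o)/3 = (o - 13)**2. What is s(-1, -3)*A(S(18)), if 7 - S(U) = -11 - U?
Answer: -4761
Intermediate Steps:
S(U) = 18 + U (S(U) = 7 - (-11 - U) = 7 + (11 + U) = 18 + U)
A(o) = 3*(-13 + o)**2 (A(o) = 3*(o - 13)**2 = 3*(-13 + o)**2)
s(Y, N) = N*Y + 2*N*Y**2 (s(Y, N) = ((2*N)*Y)*Y + N*Y = (2*N*Y)*Y + N*Y = 2*N*Y**2 + N*Y = N*Y + 2*N*Y**2)
s(-1, -3)*A(S(18)) = (-3*(-1)*(1 + 2*(-1)))*(3*(-13 + (18 + 18))**2) = (-3*(-1)*(1 - 2))*(3*(-13 + 36)**2) = (-3*(-1)*(-1))*(3*23**2) = -9*529 = -3*1587 = -4761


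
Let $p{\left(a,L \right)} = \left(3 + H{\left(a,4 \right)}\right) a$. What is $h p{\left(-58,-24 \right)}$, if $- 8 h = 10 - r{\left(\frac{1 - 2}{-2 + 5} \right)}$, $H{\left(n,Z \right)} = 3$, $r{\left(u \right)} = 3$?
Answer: $\frac{609}{2} \approx 304.5$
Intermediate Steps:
$p{\left(a,L \right)} = 6 a$ ($p{\left(a,L \right)} = \left(3 + 3\right) a = 6 a$)
$h = - \frac{7}{8}$ ($h = - \frac{10 - 3}{8} = \left(- \frac{1}{8}\right) 7 = - \frac{7}{8} \approx -0.875$)
$h p{\left(-58,-24 \right)} = - \frac{7 \cdot 6 \left(-58\right)}{8} = \left(- \frac{7}{8}\right) \left(-348\right) = \frac{609}{2}$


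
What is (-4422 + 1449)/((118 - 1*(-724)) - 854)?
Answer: 991/4 ≈ 247.75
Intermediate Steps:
(-4422 + 1449)/((118 - 1*(-724)) - 854) = -2973/((118 + 724) - 854) = -2973/(842 - 854) = -2973/(-12) = -2973*(-1/12) = 991/4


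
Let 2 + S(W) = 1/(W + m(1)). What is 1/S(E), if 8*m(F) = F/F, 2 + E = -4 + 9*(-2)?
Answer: -191/390 ≈ -0.48974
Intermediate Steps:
E = -24 (E = -2 + (-4 + 9*(-2)) = -2 + (-4 - 18) = -2 - 22 = -24)
m(F) = ⅛ (m(F) = (F/F)/8 = (⅛)*1 = ⅛)
S(W) = -2 + 1/(⅛ + W) (S(W) = -2 + 1/(W + ⅛) = -2 + 1/(⅛ + W))
1/S(E) = 1/(2*(3 - 8*(-24))/(1 + 8*(-24))) = 1/(2*(3 + 192)/(1 - 192)) = 1/(2*195/(-191)) = 1/(2*(-1/191)*195) = 1/(-390/191) = -191/390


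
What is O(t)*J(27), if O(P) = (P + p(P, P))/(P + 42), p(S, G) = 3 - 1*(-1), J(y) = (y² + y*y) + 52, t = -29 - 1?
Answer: -9815/3 ≈ -3271.7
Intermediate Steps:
t = -30
J(y) = 52 + 2*y² (J(y) = (y² + y²) + 52 = 2*y² + 52 = 52 + 2*y²)
p(S, G) = 4 (p(S, G) = 3 + 1 = 4)
O(P) = (4 + P)/(42 + P) (O(P) = (P + 4)/(P + 42) = (4 + P)/(42 + P))
O(t)*J(27) = ((4 - 30)/(42 - 30))*(52 + 2*27²) = (-26/12)*(52 + 2*729) = ((1/12)*(-26))*(52 + 1458) = -13/6*1510 = -9815/3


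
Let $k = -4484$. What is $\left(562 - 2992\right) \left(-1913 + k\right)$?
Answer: $15544710$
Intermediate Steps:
$\left(562 - 2992\right) \left(-1913 + k\right) = \left(562 - 2992\right) \left(-1913 - 4484\right) = \left(-2430\right) \left(-6397\right) = 15544710$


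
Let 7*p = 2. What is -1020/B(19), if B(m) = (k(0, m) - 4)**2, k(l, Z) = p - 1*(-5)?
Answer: -16660/27 ≈ -617.04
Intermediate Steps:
p = 2/7 (p = (1/7)*2 = 2/7 ≈ 0.28571)
k(l, Z) = 37/7 (k(l, Z) = 2/7 - 1*(-5) = 2/7 + 5 = 37/7)
B(m) = 81/49 (B(m) = (37/7 - 4)**2 = (9/7)**2 = 81/49)
-1020/B(19) = -1020/81/49 = -1020*49/81 = -16660/27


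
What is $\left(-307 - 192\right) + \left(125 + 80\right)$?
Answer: $-294$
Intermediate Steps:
$\left(-307 - 192\right) + \left(125 + 80\right) = -499 + 205 = -294$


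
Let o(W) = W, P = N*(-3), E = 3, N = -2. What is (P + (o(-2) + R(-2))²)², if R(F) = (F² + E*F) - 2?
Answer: 1764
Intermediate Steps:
R(F) = -2 + F² + 3*F (R(F) = (F² + 3*F) - 2 = -2 + F² + 3*F)
P = 6 (P = -2*(-3) = 6)
(P + (o(-2) + R(-2))²)² = (6 + (-2 + (-2 + (-2)² + 3*(-2)))²)² = (6 + (-2 + (-2 + 4 - 6))²)² = (6 + (-2 - 4)²)² = (6 + (-6)²)² = (6 + 36)² = 42² = 1764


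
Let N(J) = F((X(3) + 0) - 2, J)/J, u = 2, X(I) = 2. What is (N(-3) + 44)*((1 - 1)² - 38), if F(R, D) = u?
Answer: -4940/3 ≈ -1646.7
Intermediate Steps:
F(R, D) = 2
N(J) = 2/J
(N(-3) + 44)*((1 - 1)² - 38) = (2/(-3) + 44)*((1 - 1)² - 38) = (2*(-⅓) + 44)*(0² - 38) = (-⅔ + 44)*(0 - 38) = (130/3)*(-38) = -4940/3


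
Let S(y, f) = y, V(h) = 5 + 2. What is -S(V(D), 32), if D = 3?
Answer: -7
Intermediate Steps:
V(h) = 7
-S(V(D), 32) = -1*7 = -7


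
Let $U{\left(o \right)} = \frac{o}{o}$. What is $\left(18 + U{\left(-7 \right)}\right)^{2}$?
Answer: $361$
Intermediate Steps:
$U{\left(o \right)} = 1$
$\left(18 + U{\left(-7 \right)}\right)^{2} = \left(18 + 1\right)^{2} = 19^{2} = 361$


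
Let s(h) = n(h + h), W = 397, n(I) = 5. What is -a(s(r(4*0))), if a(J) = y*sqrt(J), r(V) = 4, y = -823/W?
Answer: 823*sqrt(5)/397 ≈ 4.6355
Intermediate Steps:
y = -823/397 ≈ -2.0730
s(h) = 5
a(J) = -823*sqrt(J)/397
-a(s(r(4*0))) = -(-823)*sqrt(5)/397 = 823*sqrt(5)/397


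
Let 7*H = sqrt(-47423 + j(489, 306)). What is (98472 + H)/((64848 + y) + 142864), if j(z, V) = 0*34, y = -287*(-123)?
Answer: 98472/243013 + I*sqrt(47423)/1701091 ≈ 0.40521 + 0.00012802*I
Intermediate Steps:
y = 35301
j(z, V) = 0
H = I*sqrt(47423)/7 (H = sqrt(-47423 + 0)/7 = sqrt(-47423)/7 = (I*sqrt(47423))/7 = I*sqrt(47423)/7 ≈ 31.11*I)
(98472 + H)/((64848 + y) + 142864) = (98472 + I*sqrt(47423)/7)/((64848 + 35301) + 142864) = (98472 + I*sqrt(47423)/7)/(100149 + 142864) = (98472 + I*sqrt(47423)/7)/243013 = (98472 + I*sqrt(47423)/7)*(1/243013) = 98472/243013 + I*sqrt(47423)/1701091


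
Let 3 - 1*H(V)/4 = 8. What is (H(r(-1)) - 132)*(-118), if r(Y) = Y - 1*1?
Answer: 17936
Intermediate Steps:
r(Y) = -1 + Y (r(Y) = Y - 1 = -1 + Y)
H(V) = -20 (H(V) = 12 - 4*8 = 12 - 32 = -20)
(H(r(-1)) - 132)*(-118) = (-20 - 132)*(-118) = -152*(-118) = 17936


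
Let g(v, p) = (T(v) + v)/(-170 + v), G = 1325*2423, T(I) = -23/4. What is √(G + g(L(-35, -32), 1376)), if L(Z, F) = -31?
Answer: √57647292383/134 ≈ 1791.8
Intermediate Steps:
T(I) = -23/4 (T(I) = -23*¼ = -23/4)
G = 3210475
g(v, p) = (-23/4 + v)/(-170 + v)
√(G + g(L(-35, -32), 1376)) = √(3210475 + (-23/4 - 31)/(-170 - 31)) = √(3210475 - 147/4/(-201)) = √(3210475 - 1/201*(-147/4)) = √(3210475 + 49/268) = √(860407349/268) = √57647292383/134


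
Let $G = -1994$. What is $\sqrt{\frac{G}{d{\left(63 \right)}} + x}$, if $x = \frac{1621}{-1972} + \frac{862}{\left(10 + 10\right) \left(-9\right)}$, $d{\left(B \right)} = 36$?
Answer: $\frac{i \sqrt{13343343265}}{14790} \approx 7.8102 i$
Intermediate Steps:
$x = - \frac{497911}{88740}$ ($x = 1621 \left(- \frac{1}{1972}\right) + \frac{862}{20 \left(-9\right)} = - \frac{1621}{1972} + \frac{862}{-180} = - \frac{1621}{1972} + 862 \left(- \frac{1}{180}\right) = - \frac{1621}{1972} - \frac{431}{90} = - \frac{497911}{88740} \approx -5.6109$)
$\sqrt{\frac{G}{d{\left(63 \right)}} + x} = \sqrt{- \frac{1994}{36} - \frac{497911}{88740}} = \sqrt{\left(-1994\right) \frac{1}{36} - \frac{497911}{88740}} = \sqrt{- \frac{997}{18} - \frac{497911}{88740}} = \sqrt{- \frac{5413121}{88740}} = \frac{i \sqrt{13343343265}}{14790}$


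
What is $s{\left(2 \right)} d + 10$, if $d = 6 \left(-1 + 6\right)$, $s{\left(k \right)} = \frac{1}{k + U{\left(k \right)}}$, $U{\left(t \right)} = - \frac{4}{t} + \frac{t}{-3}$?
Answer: $-35$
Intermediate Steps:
$U{\left(t \right)} = - \frac{4}{t} - \frac{t}{3}$ ($U{\left(t \right)} = - \frac{4}{t} + t \left(- \frac{1}{3}\right) = - \frac{4}{t} - \frac{t}{3}$)
$s{\left(k \right)} = \frac{1}{- \frac{4}{k} + \frac{2 k}{3}}$ ($s{\left(k \right)} = \frac{1}{k - \left(\frac{4}{k} + \frac{k}{3}\right)} = \frac{1}{- \frac{4}{k} + \frac{2 k}{3}}$)
$d = 30$ ($d = 6 \cdot 5 = 30$)
$s{\left(2 \right)} d + 10 = \frac{3}{2} \cdot 2 \frac{1}{-6 + 2^{2}} \cdot 30 + 10 = \frac{3}{2} \cdot 2 \frac{1}{-6 + 4} \cdot 30 + 10 = \frac{3}{2} \cdot 2 \frac{1}{-2} \cdot 30 + 10 = \frac{3}{2} \cdot 2 \left(- \frac{1}{2}\right) 30 + 10 = \left(- \frac{3}{2}\right) 30 + 10 = -45 + 10 = -35$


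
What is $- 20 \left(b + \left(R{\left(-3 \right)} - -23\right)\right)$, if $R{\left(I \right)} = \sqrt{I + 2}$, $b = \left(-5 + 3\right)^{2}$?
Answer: $-540 - 20 i \approx -540.0 - 20.0 i$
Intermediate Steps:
$b = 4$ ($b = \left(-2\right)^{2} = 4$)
$R{\left(I \right)} = \sqrt{2 + I}$
$- 20 \left(b + \left(R{\left(-3 \right)} - -23\right)\right) = - 20 \left(4 + \left(\sqrt{2 - 3} - -23\right)\right) = - 20 \left(4 + \left(\sqrt{-1} + 23\right)\right) = - 20 \left(4 + \left(i + 23\right)\right) = - 20 \left(4 + \left(23 + i\right)\right) = - 20 \left(27 + i\right) = -540 - 20 i$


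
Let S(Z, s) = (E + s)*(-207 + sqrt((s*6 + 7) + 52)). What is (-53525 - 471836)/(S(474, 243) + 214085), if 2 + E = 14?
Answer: -3389629172/1036761883 + 26793411*sqrt(1517)/5183809415 ≈ -3.0681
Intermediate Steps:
E = 12 (E = -2 + 14 = 12)
S(Z, s) = (-207 + sqrt(59 + 6*s))*(12 + s) (S(Z, s) = (12 + s)*(-207 + sqrt((s*6 + 7) + 52)) = (12 + s)*(-207 + sqrt((6*s + 7) + 52)) = (12 + s)*(-207 + sqrt((7 + 6*s) + 52)) = (12 + s)*(-207 + sqrt(59 + 6*s)) = (-207 + sqrt(59 + 6*s))*(12 + s))
(-53525 - 471836)/(S(474, 243) + 214085) = (-53525 - 471836)/((-2484 - 207*243 + 12*sqrt(59 + 6*243) + 243*sqrt(59 + 6*243)) + 214085) = -525361/((-2484 - 50301 + 12*sqrt(59 + 1458) + 243*sqrt(59 + 1458)) + 214085) = -525361/((-2484 - 50301 + 12*sqrt(1517) + 243*sqrt(1517)) + 214085) = -525361/((-52785 + 255*sqrt(1517)) + 214085) = -525361/(161300 + 255*sqrt(1517))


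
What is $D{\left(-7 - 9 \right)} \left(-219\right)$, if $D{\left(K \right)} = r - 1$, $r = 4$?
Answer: $-657$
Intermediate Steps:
$D{\left(K \right)} = 3$ ($D{\left(K \right)} = 4 - 1 = 3$)
$D{\left(-7 - 9 \right)} \left(-219\right) = 3 \left(-219\right) = -657$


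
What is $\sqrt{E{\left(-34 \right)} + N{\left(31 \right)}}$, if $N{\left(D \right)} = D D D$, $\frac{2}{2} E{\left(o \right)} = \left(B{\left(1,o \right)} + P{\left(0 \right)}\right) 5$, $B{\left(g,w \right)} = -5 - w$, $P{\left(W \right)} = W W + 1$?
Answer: $\sqrt{29941} \approx 173.03$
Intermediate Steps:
$P{\left(W \right)} = 1 + W^{2}$ ($P{\left(W \right)} = W^{2} + 1 = 1 + W^{2}$)
$E{\left(o \right)} = -20 - 5 o$ ($E{\left(o \right)} = \left(\left(-5 - o\right) + \left(1 + 0^{2}\right)\right) 5 = \left(\left(-5 - o\right) + \left(1 + 0\right)\right) 5 = \left(\left(-5 - o\right) + 1\right) 5 = \left(-4 - o\right) 5 = -20 - 5 o$)
$N{\left(D \right)} = D^{3}$ ($N{\left(D \right)} = D^{2} D = D^{3}$)
$\sqrt{E{\left(-34 \right)} + N{\left(31 \right)}} = \sqrt{\left(-20 - -170\right) + 31^{3}} = \sqrt{\left(-20 + 170\right) + 29791} = \sqrt{150 + 29791} = \sqrt{29941}$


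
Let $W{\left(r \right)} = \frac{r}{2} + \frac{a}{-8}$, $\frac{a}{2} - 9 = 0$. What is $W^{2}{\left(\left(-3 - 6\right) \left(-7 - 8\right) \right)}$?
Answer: $\frac{68121}{16} \approx 4257.6$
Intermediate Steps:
$a = 18$ ($a = 18 + 2 \cdot 0 = 18 + 0 = 18$)
$W{\left(r \right)} = - \frac{9}{4} + \frac{r}{2}$ ($W{\left(r \right)} = \frac{r}{2} + \frac{18}{-8} = r \frac{1}{2} + 18 \left(- \frac{1}{8}\right) = \frac{r}{2} - \frac{9}{4} = - \frac{9}{4} + \frac{r}{2}$)
$W^{2}{\left(\left(-3 - 6\right) \left(-7 - 8\right) \right)} = \left(- \frac{9}{4} + \frac{\left(-3 - 6\right) \left(-7 - 8\right)}{2}\right)^{2} = \left(- \frac{9}{4} + \frac{\left(-9\right) \left(-15\right)}{2}\right)^{2} = \left(- \frac{9}{4} + \frac{1}{2} \cdot 135\right)^{2} = \left(- \frac{9}{4} + \frac{135}{2}\right)^{2} = \left(\frac{261}{4}\right)^{2} = \frac{68121}{16}$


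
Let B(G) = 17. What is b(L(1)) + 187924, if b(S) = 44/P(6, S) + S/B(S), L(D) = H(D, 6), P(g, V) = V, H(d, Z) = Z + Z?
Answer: 9584347/51 ≈ 1.8793e+5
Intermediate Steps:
H(d, Z) = 2*Z
L(D) = 12 (L(D) = 2*6 = 12)
b(S) = 44/S + S/17
b(L(1)) + 187924 = (44/12 + (1/17)*12) + 187924 = (44*(1/12) + 12/17) + 187924 = (11/3 + 12/17) + 187924 = 223/51 + 187924 = 9584347/51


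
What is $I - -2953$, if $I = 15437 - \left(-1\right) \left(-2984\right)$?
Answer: $15406$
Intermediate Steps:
$I = 12453$ ($I = 15437 - 2984 = 12453$)
$I - -2953 = 12453 - -2953 = 12453 + 2953 = 15406$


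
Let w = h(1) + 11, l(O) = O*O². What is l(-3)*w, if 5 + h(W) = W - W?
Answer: -162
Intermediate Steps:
h(W) = -5 (h(W) = -5 + (W - W) = -5 + 0 = -5)
l(O) = O³
w = 6 (w = -5 + 11 = 6)
l(-3)*w = (-3)³*6 = -27*6 = -162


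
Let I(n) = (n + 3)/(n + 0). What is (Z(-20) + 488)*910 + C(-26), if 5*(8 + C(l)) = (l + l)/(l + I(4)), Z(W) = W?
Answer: 206548128/485 ≈ 4.2587e+5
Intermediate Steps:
I(n) = (3 + n)/n
C(l) = -8 + 2*l/(5*(7/4 + l)) (C(l) = -8 + ((l + l)/(l + (3 + 4)/4))/5 = -8 + ((2*l)/(l + (1/4)*7))/5 = -8 + ((2*l)/(l + 7/4))/5 = -8 + ((2*l)/(7/4 + l))/5 = -8 + (2*l/(7/4 + l))/5 = -8 + 2*l/(5*(7/4 + l)))
(Z(-20) + 488)*910 + C(-26) = (-20 + 488)*910 + 8*(-35 - 19*(-26))/(5*(7 + 4*(-26))) = 468*910 + 8*(-35 + 494)/(5*(7 - 104)) = 425880 + (8/5)*459/(-97) = 425880 + (8/5)*(-1/97)*459 = 425880 - 3672/485 = 206548128/485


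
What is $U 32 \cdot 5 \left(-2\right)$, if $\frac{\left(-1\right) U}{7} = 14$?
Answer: $31360$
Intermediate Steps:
$U = -98$ ($U = \left(-7\right) 14 = -98$)
$U 32 \cdot 5 \left(-2\right) = \left(-98\right) 32 \cdot 5 \left(-2\right) = \left(-3136\right) \left(-10\right) = 31360$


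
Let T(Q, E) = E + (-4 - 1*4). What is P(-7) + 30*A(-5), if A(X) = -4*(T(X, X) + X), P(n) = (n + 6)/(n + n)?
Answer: 30241/14 ≈ 2160.1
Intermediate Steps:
T(Q, E) = -8 + E (T(Q, E) = E + (-4 - 4) = E - 8 = -8 + E)
P(n) = (6 + n)/(2*n) (P(n) = (6 + n)/((2*n)) = (6 + n)*(1/(2*n)) = (6 + n)/(2*n))
A(X) = 32 - 8*X (A(X) = -4*((-8 + X) + X) = -4*(-8 + 2*X) = 32 - 8*X)
P(-7) + 30*A(-5) = (½)*(6 - 7)/(-7) + 30*(32 - 8*(-5)) = (½)*(-⅐)*(-1) + 30*(32 + 40) = 1/14 + 30*72 = 1/14 + 2160 = 30241/14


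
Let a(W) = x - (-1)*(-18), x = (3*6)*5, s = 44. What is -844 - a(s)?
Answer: -916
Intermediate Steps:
x = 90 (x = 18*5 = 90)
a(W) = 72 (a(W) = 90 - (-1)*(-18) = 90 - 1*18 = 90 - 18 = 72)
-844 - a(s) = -844 - 1*72 = -844 - 72 = -916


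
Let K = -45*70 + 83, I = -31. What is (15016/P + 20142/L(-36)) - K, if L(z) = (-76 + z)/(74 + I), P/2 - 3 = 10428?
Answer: -2725210283/584136 ≈ -4665.4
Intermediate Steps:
P = 20862 (P = 6 + 2*10428 = 6 + 20856 = 20862)
L(z) = -76/43 + z/43 (L(z) = (-76 + z)/(74 - 31) = (-76 + z)/43 = (-76 + z)*(1/43) = -76/43 + z/43)
K = -3067 (K = -3150 + 83 = -3067)
(15016/P + 20142/L(-36)) - K = (15016/20862 + 20142/(-76/43 + (1/43)*(-36))) - 1*(-3067) = (15016*(1/20862) + 20142/(-76/43 - 36/43)) + 3067 = (7508/10431 + 20142/(-112/43)) + 3067 = (7508/10431 + 20142*(-43/112)) + 3067 = (7508/10431 - 433053/56) + 3067 = -4516755395/584136 + 3067 = -2725210283/584136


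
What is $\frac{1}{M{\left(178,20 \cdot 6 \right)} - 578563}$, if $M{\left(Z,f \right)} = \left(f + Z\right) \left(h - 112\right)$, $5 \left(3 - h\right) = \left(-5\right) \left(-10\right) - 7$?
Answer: $- \frac{5}{3068039} \approx -1.6297 \cdot 10^{-6}$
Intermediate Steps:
$h = - \frac{28}{5}$ ($h = 3 - \frac{\left(-5\right) \left(-10\right) - 7}{5} = 3 - \frac{50 - 7}{5} = 3 - \frac{43}{5} = - \frac{28}{5} \approx -5.6$)
$M{\left(Z,f \right)} = - \frac{588 Z}{5} - \frac{588 f}{5}$ ($M{\left(Z,f \right)} = \left(f + Z\right) \left(- \frac{28}{5} - 112\right) = \left(Z + f\right) \left(- \frac{588}{5}\right) = - \frac{588 Z}{5} - \frac{588 f}{5}$)
$\frac{1}{M{\left(178,20 \cdot 6 \right)} - 578563} = \frac{1}{\left(\left(- \frac{588}{5}\right) 178 - \frac{588 \cdot 20 \cdot 6}{5}\right) - 578563} = \frac{1}{\left(- \frac{104664}{5} - 14112\right) - 578563} = \frac{1}{- \frac{175224}{5} - 578563} = \frac{1}{- \frac{3068039}{5}} = - \frac{5}{3068039}$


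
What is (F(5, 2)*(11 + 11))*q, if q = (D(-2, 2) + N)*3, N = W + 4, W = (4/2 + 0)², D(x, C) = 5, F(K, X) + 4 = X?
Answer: -1716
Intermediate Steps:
F(K, X) = -4 + X
W = 4 (W = (4*(½) + 0)² = (2 + 0)² = 2² = 4)
N = 8 (N = 4 + 4 = 8)
q = 39 (q = (5 + 8)*3 = 13*3 = 39)
(F(5, 2)*(11 + 11))*q = ((-4 + 2)*(11 + 11))*39 = -2*22*39 = -44*39 = -1716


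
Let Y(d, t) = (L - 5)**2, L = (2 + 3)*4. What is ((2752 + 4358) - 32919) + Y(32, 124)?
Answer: -25584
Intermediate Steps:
L = 20 (L = 5*4 = 20)
Y(d, t) = 225 (Y(d, t) = (20 - 5)**2 = 15**2 = 225)
((2752 + 4358) - 32919) + Y(32, 124) = ((2752 + 4358) - 32919) + 225 = (7110 - 32919) + 225 = -25809 + 225 = -25584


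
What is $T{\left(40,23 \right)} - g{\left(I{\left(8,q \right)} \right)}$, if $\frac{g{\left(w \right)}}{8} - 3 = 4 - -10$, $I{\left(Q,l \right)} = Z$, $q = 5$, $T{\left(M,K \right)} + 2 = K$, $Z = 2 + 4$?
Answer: $-115$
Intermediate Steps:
$Z = 6$
$T{\left(M,K \right)} = -2 + K$
$I{\left(Q,l \right)} = 6$
$g{\left(w \right)} = 136$ ($g{\left(w \right)} = 24 + 8 \left(4 - -10\right) = 24 + 8 \left(4 + 10\right) = 24 + 8 \cdot 14 = 24 + 112 = 136$)
$T{\left(40,23 \right)} - g{\left(I{\left(8,q \right)} \right)} = \left(-2 + 23\right) - 136 = 21 - 136 = -115$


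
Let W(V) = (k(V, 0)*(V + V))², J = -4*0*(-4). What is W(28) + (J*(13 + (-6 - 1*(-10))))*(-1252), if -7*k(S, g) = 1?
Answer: 64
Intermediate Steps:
k(S, g) = -⅐ (k(S, g) = -⅐*1 = -⅐)
J = 0 (J = 0*(-4) = 0)
W(V) = 4*V²/49 (W(V) = (-(V + V)/7)² = (-2*V/7)² = 4*V²/49)
W(28) + (J*(13 + (-6 - 1*(-10))))*(-1252) = (4/49)*28² + (0*(13 + (-6 - 1*(-10))))*(-1252) = (4/49)*784 + (0*(13 + (-6 + 10)))*(-1252) = 64 + (0*(13 + 4))*(-1252) = 64 + (0*17)*(-1252) = 64 + 0*(-1252) = 64 + 0 = 64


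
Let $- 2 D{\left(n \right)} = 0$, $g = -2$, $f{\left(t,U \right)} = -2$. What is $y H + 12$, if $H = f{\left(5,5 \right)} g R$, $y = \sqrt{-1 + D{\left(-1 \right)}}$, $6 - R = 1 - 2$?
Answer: $12 + 28 i \approx 12.0 + 28.0 i$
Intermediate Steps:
$R = 7$ ($R = 6 - \left(1 - 2\right) = 6 - -1 = 6 + 1 = 7$)
$D{\left(n \right)} = 0$ ($D{\left(n \right)} = \left(- \frac{1}{2}\right) 0 = 0$)
$y = i$ ($y = \sqrt{-1 + 0} = \sqrt{-1} = i \approx 1.0 i$)
$H = 28$ ($H = \left(-2\right) \left(-2\right) 7 = 4 \cdot 7 = 28$)
$y H + 12 = i 28 + 12 = 28 i + 12 = 12 + 28 i$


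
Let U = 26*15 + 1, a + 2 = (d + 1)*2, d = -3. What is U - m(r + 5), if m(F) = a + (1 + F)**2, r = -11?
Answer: 372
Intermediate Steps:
a = -6 (a = -2 + (-3 + 1)*2 = -2 - 2*2 = -2 - 4 = -6)
m(F) = -6 + (1 + F)**2
U = 391 (U = 390 + 1 = 391)
U - m(r + 5) = 391 - (-6 + (1 + (-11 + 5))**2) = 391 - (-6 + (1 - 6)**2) = 391 - (-6 + (-5)**2) = 391 - (-6 + 25) = 391 - 1*19 = 391 - 19 = 372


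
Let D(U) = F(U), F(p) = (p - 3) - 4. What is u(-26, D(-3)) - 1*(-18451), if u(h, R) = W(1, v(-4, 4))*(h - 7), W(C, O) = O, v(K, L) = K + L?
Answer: 18451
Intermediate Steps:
F(p) = -7 + p (F(p) = (-3 + p) - 4 = -7 + p)
D(U) = -7 + U
u(h, R) = 0 (u(h, R) = (-4 + 4)*(h - 7) = 0*(-7 + h) = 0)
u(-26, D(-3)) - 1*(-18451) = 0 - 1*(-18451) = 0 + 18451 = 18451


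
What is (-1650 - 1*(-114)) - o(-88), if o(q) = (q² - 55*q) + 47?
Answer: -14167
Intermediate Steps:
o(q) = 47 + q² - 55*q
(-1650 - 1*(-114)) - o(-88) = (-1650 - 1*(-114)) - (47 + (-88)² - 55*(-88)) = (-1650 + 114) - (47 + 7744 + 4840) = -1536 - 1*12631 = -1536 - 12631 = -14167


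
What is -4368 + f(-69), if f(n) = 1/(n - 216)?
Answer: -1244881/285 ≈ -4368.0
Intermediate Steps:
f(n) = 1/(-216 + n)
-4368 + f(-69) = -4368 + 1/(-216 - 69) = -4368 + 1/(-285) = -4368 - 1/285 = -1244881/285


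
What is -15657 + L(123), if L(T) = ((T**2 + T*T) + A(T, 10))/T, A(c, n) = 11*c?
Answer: -15400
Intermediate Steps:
L(T) = (2*T**2 + 11*T)/T (L(T) = ((T**2 + T*T) + 11*T)/T = ((T**2 + T**2) + 11*T)/T = (2*T**2 + 11*T)/T)
-15657 + L(123) = -15657 + (11 + 2*123) = -15657 + (11 + 246) = -15657 + 257 = -15400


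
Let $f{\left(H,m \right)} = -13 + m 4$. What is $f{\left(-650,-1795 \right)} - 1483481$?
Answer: $-1490674$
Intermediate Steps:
$f{\left(H,m \right)} = -13 + 4 m$
$f{\left(-650,-1795 \right)} - 1483481 = \left(-13 + 4 \left(-1795\right)\right) - 1483481 = \left(-13 - 7180\right) - 1483481 = -7193 - 1483481 = -1490674$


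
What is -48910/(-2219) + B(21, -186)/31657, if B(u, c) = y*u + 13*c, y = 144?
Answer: 1549688584/70246883 ≈ 22.061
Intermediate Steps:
B(u, c) = 13*c + 144*u (B(u, c) = 144*u + 13*c = 13*c + 144*u)
-48910/(-2219) + B(21, -186)/31657 = -48910/(-2219) + (13*(-186) + 144*21)/31657 = -48910*(-1/2219) + (-2418 + 3024)*(1/31657) = 48910/2219 + 606*(1/31657) = 48910/2219 + 606/31657 = 1549688584/70246883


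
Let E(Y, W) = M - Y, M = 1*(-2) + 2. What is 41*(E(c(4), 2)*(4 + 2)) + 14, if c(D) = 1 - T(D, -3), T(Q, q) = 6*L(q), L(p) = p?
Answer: -4660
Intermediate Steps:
T(Q, q) = 6*q
M = 0 (M = -2 + 2 = 0)
c(D) = 19 (c(D) = 1 - 6*(-3) = 1 - 1*(-18) = 1 + 18 = 19)
E(Y, W) = -Y (E(Y, W) = 0 - Y = -Y)
41*(E(c(4), 2)*(4 + 2)) + 14 = 41*((-1*19)*(4 + 2)) + 14 = 41*(-19*6) + 14 = 41*(-114) + 14 = -4674 + 14 = -4660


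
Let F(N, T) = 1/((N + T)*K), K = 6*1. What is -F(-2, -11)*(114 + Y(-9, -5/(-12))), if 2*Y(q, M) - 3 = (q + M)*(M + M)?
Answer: 16117/11232 ≈ 1.4349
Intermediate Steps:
K = 6
Y(q, M) = 3/2 + M*(M + q) (Y(q, M) = 3/2 + ((q + M)*(M + M))/2 = 3/2 + ((M + q)*(2*M))/2 = 3/2 + (2*M*(M + q))/2 = 3/2 + M*(M + q))
F(N, T) = 1/(6*(N + T)) (F(N, T) = 1/((N + T)*6) = (⅙)/(N + T) = 1/(6*(N + T)))
-F(-2, -11)*(114 + Y(-9, -5/(-12))) = -1/(6*(-2 - 11))*(114 + (3/2 + (-5/(-12))² - 5/(-12)*(-9))) = -(⅙)/(-13)*(114 + (3/2 + (-5*(-1/12))² - 5*(-1/12)*(-9))) = -(⅙)*(-1/13)*(114 + (3/2 + (5/12)² + (5/12)*(-9))) = -(-1)*(114 + (3/2 + 25/144 - 15/4))/78 = -(-1)*(114 - 299/144)/78 = -(-1)*16117/(78*144) = -1*(-16117/11232) = 16117/11232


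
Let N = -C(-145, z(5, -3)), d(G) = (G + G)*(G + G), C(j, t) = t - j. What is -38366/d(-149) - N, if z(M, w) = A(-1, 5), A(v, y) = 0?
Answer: 6419107/44402 ≈ 144.57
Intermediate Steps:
z(M, w) = 0
d(G) = 4*G² (d(G) = (2*G)*(2*G) = 4*G²)
N = -145 (N = -(0 - 1*(-145)) = -(0 + 145) = -1*145 = -145)
-38366/d(-149) - N = -38366/(4*(-149)²) - 1*(-145) = -38366/(4*22201) + 145 = -38366/88804 + 145 = -38366*1/88804 + 145 = -19183/44402 + 145 = 6419107/44402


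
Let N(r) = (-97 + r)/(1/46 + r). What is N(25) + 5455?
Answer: 6275393/1151 ≈ 5452.1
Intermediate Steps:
N(r) = (-97 + r)/(1/46 + r)
N(25) + 5455 = 46*(-97 + 25)/(1 + 46*25) + 5455 = 46*(-72)/(1 + 1150) + 5455 = 46*(-72)/1151 + 5455 = 46*(1/1151)*(-72) + 5455 = -3312/1151 + 5455 = 6275393/1151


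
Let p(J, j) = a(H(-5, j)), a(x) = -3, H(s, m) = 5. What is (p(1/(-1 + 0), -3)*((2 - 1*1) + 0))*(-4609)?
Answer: 13827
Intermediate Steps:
p(J, j) = -3
(p(1/(-1 + 0), -3)*((2 - 1*1) + 0))*(-4609) = -3*((2 - 1*1) + 0)*(-4609) = -3*((2 - 1) + 0)*(-4609) = -3*(1 + 0)*(-4609) = -3*1*(-4609) = -3*(-4609) = 13827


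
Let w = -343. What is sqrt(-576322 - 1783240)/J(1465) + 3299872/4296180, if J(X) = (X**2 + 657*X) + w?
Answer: 824968/1074045 + I*sqrt(2359562)/3108387 ≈ 0.76809 + 0.00049417*I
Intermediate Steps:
J(X) = -343 + X**2 + 657*X (J(X) = (X**2 + 657*X) - 343 = -343 + X**2 + 657*X)
sqrt(-576322 - 1783240)/J(1465) + 3299872/4296180 = sqrt(-576322 - 1783240)/(-343 + 1465**2 + 657*1465) + 3299872/4296180 = sqrt(-2359562)/(-343 + 2146225 + 962505) + 3299872*(1/4296180) = (I*sqrt(2359562))/3108387 + 824968/1074045 = (I*sqrt(2359562))*(1/3108387) + 824968/1074045 = I*sqrt(2359562)/3108387 + 824968/1074045 = 824968/1074045 + I*sqrt(2359562)/3108387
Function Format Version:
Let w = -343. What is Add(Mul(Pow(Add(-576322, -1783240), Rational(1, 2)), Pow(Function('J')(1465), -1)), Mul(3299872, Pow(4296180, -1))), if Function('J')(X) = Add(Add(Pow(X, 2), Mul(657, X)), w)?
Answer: Add(Rational(824968, 1074045), Mul(Rational(1, 3108387), I, Pow(2359562, Rational(1, 2)))) ≈ Add(0.76809, Mul(0.00049417, I))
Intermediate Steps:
Function('J')(X) = Add(-343, Pow(X, 2), Mul(657, X)) (Function('J')(X) = Add(Add(Pow(X, 2), Mul(657, X)), -343) = Add(-343, Pow(X, 2), Mul(657, X)))
Add(Mul(Pow(Add(-576322, -1783240), Rational(1, 2)), Pow(Function('J')(1465), -1)), Mul(3299872, Pow(4296180, -1))) = Add(Mul(Pow(Add(-576322, -1783240), Rational(1, 2)), Pow(Add(-343, Pow(1465, 2), Mul(657, 1465)), -1)), Mul(3299872, Pow(4296180, -1))) = Add(Mul(Pow(-2359562, Rational(1, 2)), Pow(Add(-343, 2146225, 962505), -1)), Mul(3299872, Rational(1, 4296180))) = Add(Mul(Mul(I, Pow(2359562, Rational(1, 2))), Pow(3108387, -1)), Rational(824968, 1074045)) = Add(Mul(Mul(I, Pow(2359562, Rational(1, 2))), Rational(1, 3108387)), Rational(824968, 1074045)) = Add(Mul(Rational(1, 3108387), I, Pow(2359562, Rational(1, 2))), Rational(824968, 1074045)) = Add(Rational(824968, 1074045), Mul(Rational(1, 3108387), I, Pow(2359562, Rational(1, 2))))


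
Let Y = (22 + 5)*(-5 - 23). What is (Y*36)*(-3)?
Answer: 81648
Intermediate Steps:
Y = -756 (Y = 27*(-28) = -756)
(Y*36)*(-3) = -756*36*(-3) = -27216*(-3) = 81648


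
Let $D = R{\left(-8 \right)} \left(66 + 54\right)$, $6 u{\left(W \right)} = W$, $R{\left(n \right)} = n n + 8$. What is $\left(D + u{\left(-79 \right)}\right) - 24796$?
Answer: $- \frac{97015}{6} \approx -16169.0$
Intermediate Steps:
$R{\left(n \right)} = 8 + n^{2}$ ($R{\left(n \right)} = n^{2} + 8 = 8 + n^{2}$)
$u{\left(W \right)} = \frac{W}{6}$
$D = 8640$ ($D = \left(8 + \left(-8\right)^{2}\right) \left(66 + 54\right) = \left(8 + 64\right) 120 = 72 \cdot 120 = 8640$)
$\left(D + u{\left(-79 \right)}\right) - 24796 = \left(8640 + \frac{1}{6} \left(-79\right)\right) - 24796 = \left(8640 - \frac{79}{6}\right) - 24796 = \frac{51761}{6} - 24796 = - \frac{97015}{6}$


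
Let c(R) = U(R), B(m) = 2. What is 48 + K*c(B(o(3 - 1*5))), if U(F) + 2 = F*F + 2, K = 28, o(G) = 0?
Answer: 160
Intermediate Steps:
U(F) = F**2 (U(F) = -2 + (F*F + 2) = -2 + (F**2 + 2) = -2 + (2 + F**2) = F**2)
c(R) = R**2
48 + K*c(B(o(3 - 1*5))) = 48 + 28*2**2 = 48 + 28*4 = 48 + 112 = 160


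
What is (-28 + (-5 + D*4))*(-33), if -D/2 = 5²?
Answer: 7689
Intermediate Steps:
D = -50 (D = -2*5² = -2*25 = -50)
(-28 + (-5 + D*4))*(-33) = (-28 + (-5 - 50*4))*(-33) = (-28 + (-5 - 200))*(-33) = (-28 - 205)*(-33) = -233*(-33) = 7689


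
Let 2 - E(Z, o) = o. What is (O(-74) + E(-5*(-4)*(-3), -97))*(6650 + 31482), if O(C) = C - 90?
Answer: -2478580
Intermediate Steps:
E(Z, o) = 2 - o
O(C) = -90 + C
(O(-74) + E(-5*(-4)*(-3), -97))*(6650 + 31482) = ((-90 - 74) + (2 - 1*(-97)))*(6650 + 31482) = (-164 + (2 + 97))*38132 = (-164 + 99)*38132 = -65*38132 = -2478580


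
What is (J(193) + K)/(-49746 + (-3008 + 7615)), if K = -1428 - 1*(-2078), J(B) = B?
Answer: -843/45139 ≈ -0.018676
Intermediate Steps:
K = 650 (K = -1428 + 2078 = 650)
(J(193) + K)/(-49746 + (-3008 + 7615)) = (193 + 650)/(-49746 + (-3008 + 7615)) = 843/(-49746 + 4607) = 843/(-45139) = 843*(-1/45139) = -843/45139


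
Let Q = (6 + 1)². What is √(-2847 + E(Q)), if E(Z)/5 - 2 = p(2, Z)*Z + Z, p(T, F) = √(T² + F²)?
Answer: √(-2592 + 245*√2405) ≈ 97.072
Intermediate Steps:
Q = 49 (Q = 7² = 49)
p(T, F) = √(F² + T²)
E(Z) = 10 + 5*Z + 5*Z*√(4 + Z²) (E(Z) = 10 + 5*(√(Z² + 2²)*Z + Z) = 10 + 5*(√(Z² + 4)*Z + Z) = 10 + 5*(√(4 + Z²)*Z + Z) = 10 + 5*(Z*√(4 + Z²) + Z) = 10 + 5*(Z + Z*√(4 + Z²)) = 10 + (5*Z + 5*Z*√(4 + Z²)) = 10 + 5*Z + 5*Z*√(4 + Z²))
√(-2847 + E(Q)) = √(-2847 + (10 + 5*49 + 5*49*√(4 + 49²))) = √(-2847 + (10 + 245 + 5*49*√(4 + 2401))) = √(-2847 + (10 + 245 + 5*49*√2405)) = √(-2847 + (10 + 245 + 245*√2405)) = √(-2847 + (255 + 245*√2405)) = √(-2592 + 245*√2405)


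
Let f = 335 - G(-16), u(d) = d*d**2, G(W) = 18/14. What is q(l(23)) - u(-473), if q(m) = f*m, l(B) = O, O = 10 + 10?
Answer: 740813439/7 ≈ 1.0583e+8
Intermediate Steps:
G(W) = 9/7 (G(W) = 18*(1/14) = 9/7)
u(d) = d**3
f = 2336/7 (f = 335 - 1*9/7 = 335 - 9/7 = 2336/7 ≈ 333.71)
O = 20
l(B) = 20
q(m) = 2336*m/7
q(l(23)) - u(-473) = (2336/7)*20 - 1*(-473)**3 = 46720/7 - 1*(-105823817) = 46720/7 + 105823817 = 740813439/7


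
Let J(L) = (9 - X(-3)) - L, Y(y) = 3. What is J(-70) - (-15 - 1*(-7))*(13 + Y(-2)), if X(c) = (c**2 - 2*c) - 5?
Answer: 197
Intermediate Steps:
X(c) = -5 + c**2 - 2*c
J(L) = -1 - L (J(L) = (9 - (-5 + (-3)**2 - 2*(-3))) - L = (9 - (-5 + 9 + 6)) - L = (9 - 1*10) - L = (9 - 10) - L = -1 - L)
J(-70) - (-15 - 1*(-7))*(13 + Y(-2)) = (-1 - 1*(-70)) - (-15 - 1*(-7))*(13 + 3) = (-1 + 70) - (-15 + 7)*16 = 69 - (-8)*16 = 69 - 1*(-128) = 69 + 128 = 197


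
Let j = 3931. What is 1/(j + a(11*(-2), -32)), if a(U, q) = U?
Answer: 1/3909 ≈ 0.00025582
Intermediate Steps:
1/(j + a(11*(-2), -32)) = 1/(3931 + 11*(-2)) = 1/(3931 - 22) = 1/3909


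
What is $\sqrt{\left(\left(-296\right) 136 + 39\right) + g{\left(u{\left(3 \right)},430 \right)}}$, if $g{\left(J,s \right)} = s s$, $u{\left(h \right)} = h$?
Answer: $\sqrt{144683} \approx 380.37$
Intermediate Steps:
$g{\left(J,s \right)} = s^{2}$
$\sqrt{\left(\left(-296\right) 136 + 39\right) + g{\left(u{\left(3 \right)},430 \right)}} = \sqrt{\left(\left(-296\right) 136 + 39\right) + 430^{2}} = \sqrt{\left(-40256 + 39\right) + 184900} = \sqrt{-40217 + 184900} = \sqrt{144683}$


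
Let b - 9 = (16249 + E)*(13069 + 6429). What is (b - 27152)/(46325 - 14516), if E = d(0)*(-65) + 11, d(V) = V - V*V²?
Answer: 317010337/31809 ≈ 9966.1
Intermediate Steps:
d(V) = V - V³
E = 11 (E = (0 - 1*0³)*(-65) + 11 = (0 - 1*0)*(-65) + 11 = (0 + 0)*(-65) + 11 = 0*(-65) + 11 = 0 + 11 = 11)
b = 317037489 (b = 9 + (16249 + 11)*(13069 + 6429) = 9 + 16260*19498 = 9 + 317037480 = 317037489)
(b - 27152)/(46325 - 14516) = (317037489 - 27152)/(46325 - 14516) = 317010337/31809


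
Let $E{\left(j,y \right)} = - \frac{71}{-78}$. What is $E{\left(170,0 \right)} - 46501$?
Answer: $- \frac{3627007}{78} \approx -46500.0$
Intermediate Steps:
$E{\left(j,y \right)} = \frac{71}{78}$ ($E{\left(j,y \right)} = \left(-71\right) \left(- \frac{1}{78}\right) = \frac{71}{78}$)
$E{\left(170,0 \right)} - 46501 = \frac{71}{78} - 46501 = - \frac{3627007}{78}$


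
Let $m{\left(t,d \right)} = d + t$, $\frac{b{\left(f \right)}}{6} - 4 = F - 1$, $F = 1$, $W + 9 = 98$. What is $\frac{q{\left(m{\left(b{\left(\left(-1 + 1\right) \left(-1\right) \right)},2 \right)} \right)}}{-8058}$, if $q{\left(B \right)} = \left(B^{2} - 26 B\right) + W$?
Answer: $- \frac{89}{8058} \approx -0.011045$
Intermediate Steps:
$W = 89$ ($W = -9 + 98 = 89$)
$b{\left(f \right)} = 24$ ($b{\left(f \right)} = 24 + 6 \left(1 - 1\right) = 24 + 6 \cdot 0 = 24 + 0 = 24$)
$q{\left(B \right)} = 89 + B^{2} - 26 B$ ($q{\left(B \right)} = \left(B^{2} - 26 B\right) + 89 = 89 + B^{2} - 26 B$)
$\frac{q{\left(m{\left(b{\left(\left(-1 + 1\right) \left(-1\right) \right)},2 \right)} \right)}}{-8058} = \frac{89 + \left(2 + 24\right)^{2} - 26 \left(2 + 24\right)}{-8058} = \left(89 + 26^{2} - 676\right) \left(- \frac{1}{8058}\right) = \left(89 + 676 - 676\right) \left(- \frac{1}{8058}\right) = 89 \left(- \frac{1}{8058}\right) = - \frac{89}{8058}$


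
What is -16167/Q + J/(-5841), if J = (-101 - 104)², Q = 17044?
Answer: -810705547/99554004 ≈ -8.1434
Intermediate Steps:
J = 42025 (J = (-205)² = 42025)
-16167/Q + J/(-5841) = -16167/17044 + 42025/(-5841) = -16167*1/17044 + 42025*(-1/5841) = -16167/17044 - 42025/5841 = -810705547/99554004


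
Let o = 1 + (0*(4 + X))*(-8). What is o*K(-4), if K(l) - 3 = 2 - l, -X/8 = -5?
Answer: 9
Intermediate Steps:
X = 40 (X = -8*(-5) = 40)
K(l) = 5 - l (K(l) = 3 + (2 - l) = 5 - l)
o = 1 (o = 1 + (0*(4 + 40))*(-8) = 1 + (0*44)*(-8) = 1 + 0*(-8) = 1 + 0 = 1)
o*K(-4) = 1*(5 - 1*(-4)) = 1*(5 + 4) = 1*9 = 9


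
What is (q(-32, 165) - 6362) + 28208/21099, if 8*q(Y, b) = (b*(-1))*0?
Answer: -134203630/21099 ≈ -6360.7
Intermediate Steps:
q(Y, b) = 0 (q(Y, b) = ((b*(-1))*0)/8 = (-b*0)/8 = (⅛)*0 = 0)
(q(-32, 165) - 6362) + 28208/21099 = (0 - 6362) + 28208/21099 = -6362 + 28208*(1/21099) = -6362 + 28208/21099 = -134203630/21099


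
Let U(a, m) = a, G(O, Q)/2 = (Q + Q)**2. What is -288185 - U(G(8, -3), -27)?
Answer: -288257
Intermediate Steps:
G(O, Q) = 8*Q**2 (G(O, Q) = 2*(Q + Q)**2 = 2*(2*Q)**2 = 2*(4*Q**2) = 8*Q**2)
-288185 - U(G(8, -3), -27) = -288185 - 8*(-3)**2 = -288185 - 8*9 = -288185 - 1*72 = -288185 - 72 = -288257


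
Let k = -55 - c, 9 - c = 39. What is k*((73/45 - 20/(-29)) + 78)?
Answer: -524035/261 ≈ -2007.8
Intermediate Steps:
c = -30 (c = 9 - 1*39 = 9 - 39 = -30)
k = -25 (k = -55 - 1*(-30) = -55 + 30 = -25)
k*((73/45 - 20/(-29)) + 78) = -25*((73/45 - 20/(-29)) + 78) = -25*((73*(1/45) - 20*(-1/29)) + 78) = -25*((73/45 + 20/29) + 78) = -25*(3017/1305 + 78) = -25*104807/1305 = -524035/261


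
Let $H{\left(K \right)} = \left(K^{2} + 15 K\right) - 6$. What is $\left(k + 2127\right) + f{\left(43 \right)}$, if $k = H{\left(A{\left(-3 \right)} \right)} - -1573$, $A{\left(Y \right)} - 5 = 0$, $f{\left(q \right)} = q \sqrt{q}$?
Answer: $3794 + 43 \sqrt{43} \approx 4076.0$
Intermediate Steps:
$f{\left(q \right)} = q^{\frac{3}{2}}$
$A{\left(Y \right)} = 5$ ($A{\left(Y \right)} = 5 + 0 = 5$)
$H{\left(K \right)} = -6 + K^{2} + 15 K$
$k = 1667$ ($k = \left(-6 + 5^{2} + 15 \cdot 5\right) - -1573 = \left(-6 + 25 + 75\right) + 1573 = 94 + 1573 = 1667$)
$\left(k + 2127\right) + f{\left(43 \right)} = \left(1667 + 2127\right) + 43^{\frac{3}{2}} = 3794 + 43 \sqrt{43}$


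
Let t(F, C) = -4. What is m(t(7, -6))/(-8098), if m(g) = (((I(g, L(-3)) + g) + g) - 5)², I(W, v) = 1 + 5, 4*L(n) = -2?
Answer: -49/8098 ≈ -0.0060509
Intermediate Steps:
L(n) = -½ (L(n) = (¼)*(-2) = -½)
I(W, v) = 6
m(g) = (1 + 2*g)² (m(g) = (((6 + g) + g) - 5)² = ((6 + 2*g) - 5)² = (1 + 2*g)²)
m(t(7, -6))/(-8098) = (1 + 2*(-4))²/(-8098) = (1 - 8)²*(-1/8098) = (-7)²*(-1/8098) = 49*(-1/8098) = -49/8098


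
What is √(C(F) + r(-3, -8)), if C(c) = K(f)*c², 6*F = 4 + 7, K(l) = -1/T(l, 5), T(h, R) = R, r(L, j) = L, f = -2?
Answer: I*√3305/30 ≈ 1.9163*I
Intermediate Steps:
K(l) = -⅕ (K(l) = -1/5 = -1*⅕ = -⅕)
F = 11/6 (F = (4 + 7)/6 = (⅙)*11 = 11/6 ≈ 1.8333)
C(c) = -c²/5
√(C(F) + r(-3, -8)) = √(-(11/6)²/5 - 3) = √(-⅕*121/36 - 3) = √(-121/180 - 3) = √(-661/180) = I*√3305/30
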